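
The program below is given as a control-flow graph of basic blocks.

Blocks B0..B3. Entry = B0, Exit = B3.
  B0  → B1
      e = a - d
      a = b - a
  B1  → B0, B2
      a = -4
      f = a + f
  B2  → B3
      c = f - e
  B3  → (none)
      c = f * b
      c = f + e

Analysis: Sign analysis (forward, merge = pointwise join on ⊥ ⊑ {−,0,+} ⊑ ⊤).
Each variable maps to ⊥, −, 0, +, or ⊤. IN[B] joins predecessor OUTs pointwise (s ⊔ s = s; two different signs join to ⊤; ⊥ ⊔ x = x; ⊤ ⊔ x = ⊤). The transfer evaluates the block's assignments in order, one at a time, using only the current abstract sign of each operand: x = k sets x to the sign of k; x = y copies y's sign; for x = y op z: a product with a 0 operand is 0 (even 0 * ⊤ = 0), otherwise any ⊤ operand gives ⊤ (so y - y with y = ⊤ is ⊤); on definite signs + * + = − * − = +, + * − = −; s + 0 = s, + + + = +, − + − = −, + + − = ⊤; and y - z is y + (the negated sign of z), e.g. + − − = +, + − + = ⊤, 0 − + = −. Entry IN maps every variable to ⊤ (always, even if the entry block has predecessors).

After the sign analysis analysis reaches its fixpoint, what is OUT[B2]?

Answer: {a: -, b: ⊤, c: ⊤, d: ⊤, e: ⊤, f: ⊤}

Derivation:
Per-block solution:
  B0: | IN=(all ⊤) | OUT=(all ⊤)
  B1: | IN=(all ⊤) | OUT={a:-; rest ⊤}
  B2: | IN={a:-; rest ⊤} | OUT={a:-; rest ⊤}
  B3: | IN={a:-; rest ⊤} | OUT={a:-; rest ⊤}

Merge at B2: IN[B2] = OUT[B1] = {a: -, b: ⊤, c: ⊤, d: ⊤, e: ⊤, f: ⊤}
Applying B2's transfer function to that IN value gives OUT[B2] (row B2 above).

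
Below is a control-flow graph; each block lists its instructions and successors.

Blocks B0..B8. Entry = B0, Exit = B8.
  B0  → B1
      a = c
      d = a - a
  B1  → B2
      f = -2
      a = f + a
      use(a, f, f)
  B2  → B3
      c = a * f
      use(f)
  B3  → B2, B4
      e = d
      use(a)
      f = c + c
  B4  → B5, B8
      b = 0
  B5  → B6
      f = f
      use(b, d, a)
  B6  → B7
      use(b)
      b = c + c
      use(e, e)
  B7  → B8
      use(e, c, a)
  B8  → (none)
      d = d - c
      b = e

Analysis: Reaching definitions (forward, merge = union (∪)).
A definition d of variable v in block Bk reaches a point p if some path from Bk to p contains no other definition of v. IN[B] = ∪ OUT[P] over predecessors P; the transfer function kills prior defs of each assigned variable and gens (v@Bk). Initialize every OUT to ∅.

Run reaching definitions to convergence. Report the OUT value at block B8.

Answer: {a@B1, b@B8, c@B2, d@B8, e@B3, f@B3, f@B5}

Working:
Fixpoint table:
  B0: | IN={} | OUT={a@B0, d@B0}
  B1: | IN={a@B0, d@B0} | OUT={a@B1, d@B0, f@B1}
  B2: | IN={a@B1, c@B2, d@B0, e@B3, f@B1, f@B3} | OUT={a@B1, c@B2, d@B0, e@B3, f@B1, f@B3}
  B3: | IN={a@B1, c@B2, d@B0, e@B3, f@B1, f@B3} | OUT={a@B1, c@B2, d@B0, e@B3, f@B3}
  B4: | IN={a@B1, c@B2, d@B0, e@B3, f@B3} | OUT={a@B1, b@B4, c@B2, d@B0, e@B3, f@B3}
  B5: | IN={a@B1, b@B4, c@B2, d@B0, e@B3, f@B3} | OUT={a@B1, b@B4, c@B2, d@B0, e@B3, f@B5}
  B6: | IN={a@B1, b@B4, c@B2, d@B0, e@B3, f@B5} | OUT={a@B1, b@B6, c@B2, d@B0, e@B3, f@B5}
  B7: | IN={a@B1, b@B6, c@B2, d@B0, e@B3, f@B5} | OUT={a@B1, b@B6, c@B2, d@B0, e@B3, f@B5}
  B8: | IN={a@B1, b@B4, b@B6, c@B2, d@B0, e@B3, f@B3, f@B5} | OUT={a@B1, b@B8, c@B2, d@B8, e@B3, f@B3, f@B5}

Merge at B8: IN[B8] = OUT[B4] ⊔ OUT[B7] = {a@B1, b@B4, b@B6, c@B2, d@B0, e@B3, f@B3, f@B5}
Applying B8's transfer function to that IN value gives OUT[B8] (row B8 above).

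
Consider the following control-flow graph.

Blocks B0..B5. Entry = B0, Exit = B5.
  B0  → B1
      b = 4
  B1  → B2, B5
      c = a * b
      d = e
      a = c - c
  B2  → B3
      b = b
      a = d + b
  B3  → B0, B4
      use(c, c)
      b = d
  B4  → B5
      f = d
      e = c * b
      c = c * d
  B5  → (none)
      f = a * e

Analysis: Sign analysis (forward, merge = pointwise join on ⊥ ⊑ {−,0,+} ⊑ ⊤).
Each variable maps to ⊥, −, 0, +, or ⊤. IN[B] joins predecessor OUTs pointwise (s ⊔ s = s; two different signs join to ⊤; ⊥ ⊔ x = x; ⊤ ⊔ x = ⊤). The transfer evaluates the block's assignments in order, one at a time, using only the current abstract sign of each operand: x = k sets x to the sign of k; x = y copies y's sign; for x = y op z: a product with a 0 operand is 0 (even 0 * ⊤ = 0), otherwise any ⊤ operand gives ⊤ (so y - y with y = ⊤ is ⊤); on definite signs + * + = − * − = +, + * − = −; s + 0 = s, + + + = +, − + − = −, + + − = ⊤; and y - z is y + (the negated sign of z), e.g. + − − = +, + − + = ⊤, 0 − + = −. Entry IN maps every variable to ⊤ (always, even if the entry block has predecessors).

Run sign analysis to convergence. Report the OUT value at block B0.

Fixpoint table:
  B0:  IN=(all ⊤)  OUT={b:+; rest ⊤}
  B1:  IN={b:+; rest ⊤}  OUT={b:+; rest ⊤}
  B2:  IN={b:+; rest ⊤}  OUT={b:+; rest ⊤}
  B3:  IN={b:+; rest ⊤}  OUT=(all ⊤)
  B4:  IN=(all ⊤)  OUT=(all ⊤)
  B5:  IN=(all ⊤)  OUT=(all ⊤)

Merge at B0 (entry node, so the boundary value (all ⊤) is joined with the incoming edge(s)): IN[B0] = (all ⊤) ⊔ OUT[B3] = {a: ⊤, b: ⊤, c: ⊤, d: ⊤, e: ⊤, f: ⊤}
Applying B0's transfer function to that IN value gives OUT[B0] (row B0 above).

Answer: {a: ⊤, b: +, c: ⊤, d: ⊤, e: ⊤, f: ⊤}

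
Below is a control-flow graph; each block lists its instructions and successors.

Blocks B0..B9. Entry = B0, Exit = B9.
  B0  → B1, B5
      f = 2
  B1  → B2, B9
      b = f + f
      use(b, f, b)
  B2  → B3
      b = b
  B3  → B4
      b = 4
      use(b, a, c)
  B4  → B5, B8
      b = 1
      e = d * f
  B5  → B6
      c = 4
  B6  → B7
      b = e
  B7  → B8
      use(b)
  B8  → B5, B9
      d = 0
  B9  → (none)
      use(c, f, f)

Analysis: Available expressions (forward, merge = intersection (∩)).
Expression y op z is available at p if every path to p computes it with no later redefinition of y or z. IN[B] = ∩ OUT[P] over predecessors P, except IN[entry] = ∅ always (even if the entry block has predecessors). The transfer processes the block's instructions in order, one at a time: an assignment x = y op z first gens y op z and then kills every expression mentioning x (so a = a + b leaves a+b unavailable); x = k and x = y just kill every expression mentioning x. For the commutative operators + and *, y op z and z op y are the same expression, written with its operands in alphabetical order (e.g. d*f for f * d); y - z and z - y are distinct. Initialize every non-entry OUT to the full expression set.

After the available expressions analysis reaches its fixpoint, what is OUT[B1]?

Answer: {f+f}

Trace:
Converged values:
  B0:  IN={}  OUT={}
  B1:  IN={}  OUT={f+f}
  B2:  IN={f+f}  OUT={f+f}
  B3:  IN={f+f}  OUT={f+f}
  B4:  IN={f+f}  OUT={d*f, f+f}
  B5:  IN={}  OUT={}
  B6:  IN={}  OUT={}
  B7:  IN={}  OUT={}
  B8:  IN={}  OUT={}
  B9:  IN={}  OUT={}

Merge at B1: IN[B1] = OUT[B0] = {}
Applying B1's transfer function to that IN value gives OUT[B1] (row B1 above).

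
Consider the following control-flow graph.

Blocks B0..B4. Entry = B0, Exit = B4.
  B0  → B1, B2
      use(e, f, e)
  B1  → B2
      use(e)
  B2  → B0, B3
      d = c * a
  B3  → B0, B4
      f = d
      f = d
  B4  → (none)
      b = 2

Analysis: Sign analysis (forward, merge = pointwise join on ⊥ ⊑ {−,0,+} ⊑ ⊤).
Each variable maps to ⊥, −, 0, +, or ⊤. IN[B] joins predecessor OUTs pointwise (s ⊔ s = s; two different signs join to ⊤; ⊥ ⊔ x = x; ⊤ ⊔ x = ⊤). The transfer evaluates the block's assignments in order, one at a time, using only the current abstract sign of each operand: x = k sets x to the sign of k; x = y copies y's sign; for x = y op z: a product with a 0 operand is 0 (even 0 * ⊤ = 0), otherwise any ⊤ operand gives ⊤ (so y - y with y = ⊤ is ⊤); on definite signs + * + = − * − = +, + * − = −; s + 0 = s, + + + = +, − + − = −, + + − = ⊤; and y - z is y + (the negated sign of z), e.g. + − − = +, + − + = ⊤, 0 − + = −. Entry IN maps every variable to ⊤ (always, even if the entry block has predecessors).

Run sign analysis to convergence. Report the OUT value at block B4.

Per-block solution:
  B0: | IN=(all ⊤) | OUT=(all ⊤)
  B1: | IN=(all ⊤) | OUT=(all ⊤)
  B2: | IN=(all ⊤) | OUT=(all ⊤)
  B3: | IN=(all ⊤) | OUT=(all ⊤)
  B4: | IN=(all ⊤) | OUT={b:+; rest ⊤}

Merge at B4: IN[B4] = OUT[B3] = {a: ⊤, b: ⊤, c: ⊤, d: ⊤, e: ⊤, f: ⊤}
Applying B4's transfer function to that IN value gives OUT[B4] (row B4 above).

Answer: {a: ⊤, b: +, c: ⊤, d: ⊤, e: ⊤, f: ⊤}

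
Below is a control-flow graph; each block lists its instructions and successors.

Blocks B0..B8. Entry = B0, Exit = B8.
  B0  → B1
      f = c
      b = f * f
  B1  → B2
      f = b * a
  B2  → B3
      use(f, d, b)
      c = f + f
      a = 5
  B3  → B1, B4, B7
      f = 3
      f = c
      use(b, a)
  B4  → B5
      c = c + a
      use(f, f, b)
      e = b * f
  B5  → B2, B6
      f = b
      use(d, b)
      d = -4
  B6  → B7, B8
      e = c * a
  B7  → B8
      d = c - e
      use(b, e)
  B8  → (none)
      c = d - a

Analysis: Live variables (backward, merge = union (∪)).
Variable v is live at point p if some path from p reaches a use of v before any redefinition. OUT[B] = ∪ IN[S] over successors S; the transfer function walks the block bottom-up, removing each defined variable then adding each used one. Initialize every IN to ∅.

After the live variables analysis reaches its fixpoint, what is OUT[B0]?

Per-block solution:
  B0:   IN={a, c, d, e}   OUT={a, b, d, e}
  B1:   IN={a, b, d, e}   OUT={b, d, e, f}
  B2:   IN={b, d, e, f}   OUT={a, b, c, d, e}
  B3:   IN={a, b, c, d, e}   OUT={a, b, c, d, e, f}
  B4:   IN={a, b, c, d, f}   OUT={a, b, c, d, e}
  B5:   IN={a, b, c, d, e}   OUT={a, b, c, d, e, f}
  B6:   IN={a, b, c, d}   OUT={a, b, c, d, e}
  B7:   IN={a, b, c, e}   OUT={a, d}
  B8:   IN={a, d}   OUT={}

Merge at B0: OUT[B0] = IN[B1] = {a, b, d, e}

Answer: {a, b, d, e}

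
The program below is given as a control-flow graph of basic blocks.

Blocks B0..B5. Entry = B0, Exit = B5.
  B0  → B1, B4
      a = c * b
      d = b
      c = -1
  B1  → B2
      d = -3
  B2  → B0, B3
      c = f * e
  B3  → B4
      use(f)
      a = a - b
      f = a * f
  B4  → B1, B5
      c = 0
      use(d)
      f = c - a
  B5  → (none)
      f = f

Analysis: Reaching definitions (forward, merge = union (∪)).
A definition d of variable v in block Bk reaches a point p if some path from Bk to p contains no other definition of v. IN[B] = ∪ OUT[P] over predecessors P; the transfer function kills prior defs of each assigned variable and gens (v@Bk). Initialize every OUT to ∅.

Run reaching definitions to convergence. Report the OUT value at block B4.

Fixpoint table:
  B0:   IN={a@B0, a@B3, c@B2, d@B1, f@B4}   OUT={a@B0, c@B0, d@B0, f@B4}
  B1:   IN={a@B0, a@B3, c@B0, c@B4, d@B0, d@B1, f@B4}   OUT={a@B0, a@B3, c@B0, c@B4, d@B1, f@B4}
  B2:   IN={a@B0, a@B3, c@B0, c@B4, d@B1, f@B4}   OUT={a@B0, a@B3, c@B2, d@B1, f@B4}
  B3:   IN={a@B0, a@B3, c@B2, d@B1, f@B4}   OUT={a@B3, c@B2, d@B1, f@B3}
  B4:   IN={a@B0, a@B3, c@B0, c@B2, d@B0, d@B1, f@B3, f@B4}   OUT={a@B0, a@B3, c@B4, d@B0, d@B1, f@B4}
  B5:   IN={a@B0, a@B3, c@B4, d@B0, d@B1, f@B4}   OUT={a@B0, a@B3, c@B4, d@B0, d@B1, f@B5}

Merge at B4: IN[B4] = OUT[B0] ⊔ OUT[B3] = {a@B0, a@B3, c@B0, c@B2, d@B0, d@B1, f@B3, f@B4}
Applying B4's transfer function to that IN value gives OUT[B4] (row B4 above).

Answer: {a@B0, a@B3, c@B4, d@B0, d@B1, f@B4}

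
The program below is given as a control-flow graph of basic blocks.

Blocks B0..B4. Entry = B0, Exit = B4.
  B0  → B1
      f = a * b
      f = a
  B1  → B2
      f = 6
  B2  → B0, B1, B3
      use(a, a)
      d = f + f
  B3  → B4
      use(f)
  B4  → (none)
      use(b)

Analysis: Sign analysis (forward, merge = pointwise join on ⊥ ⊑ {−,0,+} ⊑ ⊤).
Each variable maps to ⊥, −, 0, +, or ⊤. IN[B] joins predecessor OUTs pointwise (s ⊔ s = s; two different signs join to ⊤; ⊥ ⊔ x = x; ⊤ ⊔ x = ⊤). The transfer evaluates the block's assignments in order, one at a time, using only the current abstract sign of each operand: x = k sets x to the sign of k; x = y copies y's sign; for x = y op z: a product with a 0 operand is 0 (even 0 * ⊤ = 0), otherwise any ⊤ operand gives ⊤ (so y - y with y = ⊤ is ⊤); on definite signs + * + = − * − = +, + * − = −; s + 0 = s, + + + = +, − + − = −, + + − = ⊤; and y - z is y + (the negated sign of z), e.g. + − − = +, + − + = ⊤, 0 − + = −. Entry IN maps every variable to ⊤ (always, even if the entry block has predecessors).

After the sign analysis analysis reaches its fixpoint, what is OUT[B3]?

Answer: {a: ⊤, b: ⊤, c: ⊤, d: +, e: ⊤, f: +}

Trace:
Per-block solution:
  B0:   IN=(all ⊤)   OUT=(all ⊤)
  B1:   IN=(all ⊤)   OUT={f:+; rest ⊤}
  B2:   IN={f:+; rest ⊤}   OUT={d:+, f:+; rest ⊤}
  B3:   IN={d:+, f:+; rest ⊤}   OUT={d:+, f:+; rest ⊤}
  B4:   IN={d:+, f:+; rest ⊤}   OUT={d:+, f:+; rest ⊤}

Merge at B3: IN[B3] = OUT[B2] = {a: ⊤, b: ⊤, c: ⊤, d: +, e: ⊤, f: +}
Applying B3's transfer function to that IN value gives OUT[B3] (row B3 above).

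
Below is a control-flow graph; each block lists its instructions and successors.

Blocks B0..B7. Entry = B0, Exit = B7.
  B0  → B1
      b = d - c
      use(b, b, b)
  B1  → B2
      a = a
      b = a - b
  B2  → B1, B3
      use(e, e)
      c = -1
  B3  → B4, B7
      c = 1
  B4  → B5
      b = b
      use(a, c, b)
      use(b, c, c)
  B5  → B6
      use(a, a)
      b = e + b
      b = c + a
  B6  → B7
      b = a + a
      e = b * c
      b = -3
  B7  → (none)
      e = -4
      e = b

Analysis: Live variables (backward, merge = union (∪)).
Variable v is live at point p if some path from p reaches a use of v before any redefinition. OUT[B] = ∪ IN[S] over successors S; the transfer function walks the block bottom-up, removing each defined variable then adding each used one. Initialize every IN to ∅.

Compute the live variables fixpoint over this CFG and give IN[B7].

Per-block solution:
  B0: | IN={a, c, d, e} | OUT={a, b, e}
  B1: | IN={a, b, e} | OUT={a, b, e}
  B2: | IN={a, b, e} | OUT={a, b, e}
  B3: | IN={a, b, e} | OUT={a, b, c, e}
  B4: | IN={a, b, c, e} | OUT={a, b, c, e}
  B5: | IN={a, b, c, e} | OUT={a, c}
  B6: | IN={a, c} | OUT={b}
  B7: | IN={b} | OUT={}

B7 is the boundary node: OUT[B7] = {}
Applying B7's transfer function to that OUT value gives IN[B7] (row B7 above).

Answer: {b}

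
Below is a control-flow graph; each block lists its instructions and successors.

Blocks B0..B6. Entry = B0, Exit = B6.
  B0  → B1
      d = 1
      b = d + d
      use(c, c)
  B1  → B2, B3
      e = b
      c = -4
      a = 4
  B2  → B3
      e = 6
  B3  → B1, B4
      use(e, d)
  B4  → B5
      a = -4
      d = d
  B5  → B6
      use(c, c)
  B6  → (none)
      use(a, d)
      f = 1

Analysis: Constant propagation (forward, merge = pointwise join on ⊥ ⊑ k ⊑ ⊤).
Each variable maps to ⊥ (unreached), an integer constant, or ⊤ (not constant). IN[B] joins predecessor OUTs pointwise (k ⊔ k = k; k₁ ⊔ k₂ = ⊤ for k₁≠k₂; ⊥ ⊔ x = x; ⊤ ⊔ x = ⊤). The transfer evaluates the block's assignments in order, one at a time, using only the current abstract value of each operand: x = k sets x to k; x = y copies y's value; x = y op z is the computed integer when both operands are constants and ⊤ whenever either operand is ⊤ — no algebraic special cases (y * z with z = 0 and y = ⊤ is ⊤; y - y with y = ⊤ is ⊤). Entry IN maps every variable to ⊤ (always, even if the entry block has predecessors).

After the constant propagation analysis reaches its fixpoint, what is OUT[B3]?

Answer: {a: 4, b: 2, c: -4, d: 1, e: ⊤, f: ⊤}

Working:
Fixpoint table:
  B0:  IN=(all ⊤)  OUT={b:2, d:1; rest ⊤}
  B1:  IN={b:2, d:1; rest ⊤}  OUT={a:4, b:2, c:-4, d:1, e:2; rest ⊤}
  B2:  IN={a:4, b:2, c:-4, d:1, e:2; rest ⊤}  OUT={a:4, b:2, c:-4, d:1, e:6; rest ⊤}
  B3:  IN={a:4, b:2, c:-4, d:1; rest ⊤}  OUT={a:4, b:2, c:-4, d:1; rest ⊤}
  B4:  IN={a:4, b:2, c:-4, d:1; rest ⊤}  OUT={a:-4, b:2, c:-4, d:1; rest ⊤}
  B5:  IN={a:-4, b:2, c:-4, d:1; rest ⊤}  OUT={a:-4, b:2, c:-4, d:1; rest ⊤}
  B6:  IN={a:-4, b:2, c:-4, d:1; rest ⊤}  OUT={a:-4, b:2, c:-4, d:1, f:1; rest ⊤}

Merge at B3: IN[B3] = OUT[B1] ⊔ OUT[B2] = {a: 4, b: 2, c: -4, d: 1, e: ⊤, f: ⊤}
Applying B3's transfer function to that IN value gives OUT[B3] (row B3 above).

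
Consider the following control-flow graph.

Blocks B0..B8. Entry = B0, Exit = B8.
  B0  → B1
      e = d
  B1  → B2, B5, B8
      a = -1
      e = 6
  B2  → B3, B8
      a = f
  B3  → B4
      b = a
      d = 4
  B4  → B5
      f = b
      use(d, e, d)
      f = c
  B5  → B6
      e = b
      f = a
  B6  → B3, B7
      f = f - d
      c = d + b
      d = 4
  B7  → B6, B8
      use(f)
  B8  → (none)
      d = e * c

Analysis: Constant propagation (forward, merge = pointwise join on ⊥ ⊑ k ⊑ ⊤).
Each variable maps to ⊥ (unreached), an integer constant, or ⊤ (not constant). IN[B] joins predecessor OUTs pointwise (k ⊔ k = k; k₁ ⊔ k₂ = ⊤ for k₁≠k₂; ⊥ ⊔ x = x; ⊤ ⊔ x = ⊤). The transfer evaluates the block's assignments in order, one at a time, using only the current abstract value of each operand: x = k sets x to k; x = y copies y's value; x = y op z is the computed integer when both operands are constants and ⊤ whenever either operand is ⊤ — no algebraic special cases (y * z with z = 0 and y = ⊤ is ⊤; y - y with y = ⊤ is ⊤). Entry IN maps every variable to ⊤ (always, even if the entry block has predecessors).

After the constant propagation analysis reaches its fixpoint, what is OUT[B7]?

Answer: {a: ⊤, b: ⊤, c: ⊤, d: 4, e: ⊤, f: ⊤}

Trace:
Converged values:
  B0:   IN=(all ⊤)   OUT=(all ⊤)
  B1:   IN=(all ⊤)   OUT={a:-1, e:6; rest ⊤}
  B2:   IN={a:-1, e:6; rest ⊤}   OUT={e:6; rest ⊤}
  B3:   IN=(all ⊤)   OUT={d:4; rest ⊤}
  B4:   IN={d:4; rest ⊤}   OUT={d:4; rest ⊤}
  B5:   IN=(all ⊤)   OUT=(all ⊤)
  B6:   IN=(all ⊤)   OUT={d:4; rest ⊤}
  B7:   IN={d:4; rest ⊤}   OUT={d:4; rest ⊤}
  B8:   IN=(all ⊤)   OUT=(all ⊤)

Merge at B7: IN[B7] = OUT[B6] = {a: ⊤, b: ⊤, c: ⊤, d: 4, e: ⊤, f: ⊤}
Applying B7's transfer function to that IN value gives OUT[B7] (row B7 above).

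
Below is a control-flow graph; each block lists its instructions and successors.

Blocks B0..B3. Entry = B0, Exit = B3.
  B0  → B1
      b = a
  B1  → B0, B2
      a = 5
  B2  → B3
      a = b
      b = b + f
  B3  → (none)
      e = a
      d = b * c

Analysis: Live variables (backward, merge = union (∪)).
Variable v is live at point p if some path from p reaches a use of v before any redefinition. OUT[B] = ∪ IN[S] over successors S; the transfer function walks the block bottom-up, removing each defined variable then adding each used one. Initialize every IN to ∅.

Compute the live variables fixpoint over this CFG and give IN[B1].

Answer: {b, c, f}

Working:
Converged values:
  B0: | IN={a, c, f} | OUT={b, c, f}
  B1: | IN={b, c, f} | OUT={a, b, c, f}
  B2: | IN={b, c, f} | OUT={a, b, c}
  B3: | IN={a, b, c} | OUT={}

Merge at B1: OUT[B1] = IN[B0] ⊔ IN[B2] = {a, b, c, f}
Applying B1's transfer function to that OUT value gives IN[B1] (row B1 above).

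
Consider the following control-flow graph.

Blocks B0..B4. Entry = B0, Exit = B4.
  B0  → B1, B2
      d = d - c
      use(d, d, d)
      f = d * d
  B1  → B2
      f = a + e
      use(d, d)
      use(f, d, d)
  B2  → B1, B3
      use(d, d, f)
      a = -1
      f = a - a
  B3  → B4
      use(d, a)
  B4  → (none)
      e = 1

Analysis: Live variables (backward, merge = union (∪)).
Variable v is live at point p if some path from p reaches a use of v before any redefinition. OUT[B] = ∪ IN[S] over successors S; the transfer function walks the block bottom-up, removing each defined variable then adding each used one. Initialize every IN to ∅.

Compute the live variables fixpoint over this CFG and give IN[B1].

Answer: {a, d, e}

Derivation:
Per-block solution:
  B0: | IN={a, c, d, e} | OUT={a, d, e, f}
  B1: | IN={a, d, e} | OUT={d, e, f}
  B2: | IN={d, e, f} | OUT={a, d, e}
  B3: | IN={a, d} | OUT={}
  B4: | IN={} | OUT={}

Merge at B1: OUT[B1] = IN[B2] = {d, e, f}
Applying B1's transfer function to that OUT value gives IN[B1] (row B1 above).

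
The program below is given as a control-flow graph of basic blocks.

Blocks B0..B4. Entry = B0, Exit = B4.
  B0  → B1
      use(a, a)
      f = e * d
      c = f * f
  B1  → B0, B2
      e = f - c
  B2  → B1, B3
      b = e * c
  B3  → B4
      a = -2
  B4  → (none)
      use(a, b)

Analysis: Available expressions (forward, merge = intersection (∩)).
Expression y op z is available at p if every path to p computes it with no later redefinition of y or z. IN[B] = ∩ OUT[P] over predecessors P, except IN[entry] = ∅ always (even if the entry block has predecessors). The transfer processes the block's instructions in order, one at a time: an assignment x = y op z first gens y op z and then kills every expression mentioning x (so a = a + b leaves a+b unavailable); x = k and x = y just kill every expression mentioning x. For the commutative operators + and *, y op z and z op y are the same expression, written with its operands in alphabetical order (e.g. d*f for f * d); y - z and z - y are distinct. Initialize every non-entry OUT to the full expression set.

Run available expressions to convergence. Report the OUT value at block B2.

Answer: {c*e, f*f, f-c}

Working:
Per-block solution:
  B0:   IN={}   OUT={d*e, f*f}
  B1:   IN={f*f}   OUT={f*f, f-c}
  B2:   IN={f*f, f-c}   OUT={c*e, f*f, f-c}
  B3:   IN={c*e, f*f, f-c}   OUT={c*e, f*f, f-c}
  B4:   IN={c*e, f*f, f-c}   OUT={c*e, f*f, f-c}

Merge at B2: IN[B2] = OUT[B1] = {f*f, f-c}
Applying B2's transfer function to that IN value gives OUT[B2] (row B2 above).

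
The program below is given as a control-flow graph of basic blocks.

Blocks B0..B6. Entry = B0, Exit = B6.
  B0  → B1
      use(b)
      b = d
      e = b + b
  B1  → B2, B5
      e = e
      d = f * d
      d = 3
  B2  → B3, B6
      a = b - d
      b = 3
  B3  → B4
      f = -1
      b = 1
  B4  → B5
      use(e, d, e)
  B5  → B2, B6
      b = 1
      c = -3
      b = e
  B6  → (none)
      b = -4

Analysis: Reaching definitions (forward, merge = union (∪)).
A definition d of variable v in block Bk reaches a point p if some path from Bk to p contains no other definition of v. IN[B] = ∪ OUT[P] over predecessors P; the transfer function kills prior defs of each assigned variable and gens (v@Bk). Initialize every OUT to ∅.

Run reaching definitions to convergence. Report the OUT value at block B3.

Answer: {a@B2, b@B3, c@B5, d@B1, e@B1, f@B3}

Working:
Fixpoint table:
  B0:   IN={}   OUT={b@B0, e@B0}
  B1:   IN={b@B0, e@B0}   OUT={b@B0, d@B1, e@B1}
  B2:   IN={a@B2, b@B0, b@B5, c@B5, d@B1, e@B1, f@B3}   OUT={a@B2, b@B2, c@B5, d@B1, e@B1, f@B3}
  B3:   IN={a@B2, b@B2, c@B5, d@B1, e@B1, f@B3}   OUT={a@B2, b@B3, c@B5, d@B1, e@B1, f@B3}
  B4:   IN={a@B2, b@B3, c@B5, d@B1, e@B1, f@B3}   OUT={a@B2, b@B3, c@B5, d@B1, e@B1, f@B3}
  B5:   IN={a@B2, b@B0, b@B3, c@B5, d@B1, e@B1, f@B3}   OUT={a@B2, b@B5, c@B5, d@B1, e@B1, f@B3}
  B6:   IN={a@B2, b@B2, b@B5, c@B5, d@B1, e@B1, f@B3}   OUT={a@B2, b@B6, c@B5, d@B1, e@B1, f@B3}

Merge at B3: IN[B3] = OUT[B2] = {a@B2, b@B2, c@B5, d@B1, e@B1, f@B3}
Applying B3's transfer function to that IN value gives OUT[B3] (row B3 above).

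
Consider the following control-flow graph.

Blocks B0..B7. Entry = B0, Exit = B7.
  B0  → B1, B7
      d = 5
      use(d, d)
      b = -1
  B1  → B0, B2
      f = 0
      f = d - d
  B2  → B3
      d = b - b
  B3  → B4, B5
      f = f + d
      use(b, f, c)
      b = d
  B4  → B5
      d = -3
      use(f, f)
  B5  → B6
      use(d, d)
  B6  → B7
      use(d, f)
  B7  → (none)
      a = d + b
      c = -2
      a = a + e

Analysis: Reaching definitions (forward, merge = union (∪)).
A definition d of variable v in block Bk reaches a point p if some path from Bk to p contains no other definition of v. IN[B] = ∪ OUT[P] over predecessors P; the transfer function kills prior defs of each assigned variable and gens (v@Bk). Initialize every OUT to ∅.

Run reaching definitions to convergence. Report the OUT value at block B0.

Per-block solution:
  B0:   IN={b@B0, d@B0, f@B1}   OUT={b@B0, d@B0, f@B1}
  B1:   IN={b@B0, d@B0, f@B1}   OUT={b@B0, d@B0, f@B1}
  B2:   IN={b@B0, d@B0, f@B1}   OUT={b@B0, d@B2, f@B1}
  B3:   IN={b@B0, d@B2, f@B1}   OUT={b@B3, d@B2, f@B3}
  B4:   IN={b@B3, d@B2, f@B3}   OUT={b@B3, d@B4, f@B3}
  B5:   IN={b@B3, d@B2, d@B4, f@B3}   OUT={b@B3, d@B2, d@B4, f@B3}
  B6:   IN={b@B3, d@B2, d@B4, f@B3}   OUT={b@B3, d@B2, d@B4, f@B3}
  B7:   IN={b@B0, b@B3, d@B0, d@B2, d@B4, f@B1, f@B3}   OUT={a@B7, b@B0, b@B3, c@B7, d@B0, d@B2, d@B4, f@B1, f@B3}

Merge at B0 (entry node, so the boundary value {} is joined with the incoming edge(s)): IN[B0] = {} ⊔ OUT[B1] = {b@B0, d@B0, f@B1}
Applying B0's transfer function to that IN value gives OUT[B0] (row B0 above).

Answer: {b@B0, d@B0, f@B1}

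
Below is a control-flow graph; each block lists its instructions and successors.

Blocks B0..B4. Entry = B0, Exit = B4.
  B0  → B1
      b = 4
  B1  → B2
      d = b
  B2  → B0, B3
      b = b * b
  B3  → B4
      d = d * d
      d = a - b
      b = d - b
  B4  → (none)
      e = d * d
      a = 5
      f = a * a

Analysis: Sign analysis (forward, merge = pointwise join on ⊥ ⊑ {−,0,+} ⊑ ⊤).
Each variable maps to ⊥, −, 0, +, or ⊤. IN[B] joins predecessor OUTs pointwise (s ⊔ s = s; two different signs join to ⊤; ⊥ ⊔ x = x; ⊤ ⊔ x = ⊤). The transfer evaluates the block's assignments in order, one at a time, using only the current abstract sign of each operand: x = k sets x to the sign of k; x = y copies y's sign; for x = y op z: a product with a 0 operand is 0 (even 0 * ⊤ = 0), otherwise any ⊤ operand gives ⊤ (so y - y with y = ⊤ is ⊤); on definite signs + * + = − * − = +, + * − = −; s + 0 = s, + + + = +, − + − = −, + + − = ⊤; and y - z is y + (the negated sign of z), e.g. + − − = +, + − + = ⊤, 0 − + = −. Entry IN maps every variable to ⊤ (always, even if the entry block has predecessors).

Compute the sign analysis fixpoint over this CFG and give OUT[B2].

Converged values:
  B0: | IN=(all ⊤) | OUT={b:+; rest ⊤}
  B1: | IN={b:+; rest ⊤} | OUT={b:+, d:+; rest ⊤}
  B2: | IN={b:+, d:+; rest ⊤} | OUT={b:+, d:+; rest ⊤}
  B3: | IN={b:+, d:+; rest ⊤} | OUT=(all ⊤)
  B4: | IN=(all ⊤) | OUT={a:+, f:+; rest ⊤}

Merge at B2: IN[B2] = OUT[B1] = {a: ⊤, b: +, c: ⊤, d: +, e: ⊤, f: ⊤}
Applying B2's transfer function to that IN value gives OUT[B2] (row B2 above).

Answer: {a: ⊤, b: +, c: ⊤, d: +, e: ⊤, f: ⊤}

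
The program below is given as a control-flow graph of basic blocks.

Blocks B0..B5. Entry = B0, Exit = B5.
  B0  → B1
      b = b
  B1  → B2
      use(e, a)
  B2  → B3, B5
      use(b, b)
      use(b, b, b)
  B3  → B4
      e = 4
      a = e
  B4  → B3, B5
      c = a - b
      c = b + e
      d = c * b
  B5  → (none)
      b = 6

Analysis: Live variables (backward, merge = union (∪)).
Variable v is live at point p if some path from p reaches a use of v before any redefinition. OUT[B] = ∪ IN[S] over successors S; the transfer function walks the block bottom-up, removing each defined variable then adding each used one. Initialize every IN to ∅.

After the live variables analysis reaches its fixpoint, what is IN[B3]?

Answer: {b}

Working:
Fixpoint table:
  B0:   IN={a, b, e}   OUT={a, b, e}
  B1:   IN={a, b, e}   OUT={b}
  B2:   IN={b}   OUT={b}
  B3:   IN={b}   OUT={a, b, e}
  B4:   IN={a, b, e}   OUT={b}
  B5:   IN={}   OUT={}

Merge at B3: OUT[B3] = IN[B4] = {a, b, e}
Applying B3's transfer function to that OUT value gives IN[B3] (row B3 above).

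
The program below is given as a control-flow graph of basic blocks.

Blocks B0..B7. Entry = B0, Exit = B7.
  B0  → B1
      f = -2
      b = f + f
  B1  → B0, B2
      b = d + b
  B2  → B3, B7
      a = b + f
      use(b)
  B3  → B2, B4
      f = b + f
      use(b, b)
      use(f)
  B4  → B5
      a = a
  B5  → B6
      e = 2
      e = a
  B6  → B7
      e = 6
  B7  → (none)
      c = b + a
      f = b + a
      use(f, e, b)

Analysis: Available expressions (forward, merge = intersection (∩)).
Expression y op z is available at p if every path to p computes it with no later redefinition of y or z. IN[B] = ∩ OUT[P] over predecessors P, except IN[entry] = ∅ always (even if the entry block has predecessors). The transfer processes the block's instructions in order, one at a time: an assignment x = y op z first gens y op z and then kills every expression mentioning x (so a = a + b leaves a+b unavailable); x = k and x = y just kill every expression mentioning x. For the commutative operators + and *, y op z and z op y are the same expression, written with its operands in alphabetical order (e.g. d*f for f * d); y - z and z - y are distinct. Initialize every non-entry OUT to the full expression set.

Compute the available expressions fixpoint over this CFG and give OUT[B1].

Converged values:
  B0: | IN={} | OUT={f+f}
  B1: | IN={f+f} | OUT={f+f}
  B2: | IN={} | OUT={b+f}
  B3: | IN={b+f} | OUT={}
  B4: | IN={} | OUT={}
  B5: | IN={} | OUT={}
  B6: | IN={} | OUT={}
  B7: | IN={} | OUT={a+b}

Merge at B1: IN[B1] = OUT[B0] = {f+f}
Applying B1's transfer function to that IN value gives OUT[B1] (row B1 above).

Answer: {f+f}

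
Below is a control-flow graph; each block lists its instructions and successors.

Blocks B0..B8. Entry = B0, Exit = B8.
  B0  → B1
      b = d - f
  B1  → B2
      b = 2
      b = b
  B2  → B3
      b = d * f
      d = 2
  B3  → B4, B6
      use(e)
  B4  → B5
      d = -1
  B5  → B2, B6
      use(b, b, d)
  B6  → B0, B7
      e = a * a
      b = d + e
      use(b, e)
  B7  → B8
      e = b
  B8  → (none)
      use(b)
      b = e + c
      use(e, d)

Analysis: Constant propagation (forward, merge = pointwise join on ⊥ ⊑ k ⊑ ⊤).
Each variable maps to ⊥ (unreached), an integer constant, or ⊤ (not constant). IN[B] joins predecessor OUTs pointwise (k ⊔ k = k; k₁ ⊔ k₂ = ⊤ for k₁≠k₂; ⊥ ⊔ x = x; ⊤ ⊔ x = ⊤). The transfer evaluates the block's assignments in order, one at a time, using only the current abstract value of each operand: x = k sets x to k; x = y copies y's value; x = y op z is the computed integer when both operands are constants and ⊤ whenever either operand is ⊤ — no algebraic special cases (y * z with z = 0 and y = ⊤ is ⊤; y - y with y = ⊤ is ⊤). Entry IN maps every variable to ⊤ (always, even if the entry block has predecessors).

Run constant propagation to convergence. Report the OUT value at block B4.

Answer: {a: ⊤, b: ⊤, c: ⊤, d: -1, e: ⊤, f: ⊤}

Derivation:
Converged values:
  B0: | IN=(all ⊤) | OUT=(all ⊤)
  B1: | IN=(all ⊤) | OUT={b:2; rest ⊤}
  B2: | IN=(all ⊤) | OUT={d:2; rest ⊤}
  B3: | IN={d:2; rest ⊤} | OUT={d:2; rest ⊤}
  B4: | IN={d:2; rest ⊤} | OUT={d:-1; rest ⊤}
  B5: | IN={d:-1; rest ⊤} | OUT={d:-1; rest ⊤}
  B6: | IN=(all ⊤) | OUT=(all ⊤)
  B7: | IN=(all ⊤) | OUT=(all ⊤)
  B8: | IN=(all ⊤) | OUT=(all ⊤)

Merge at B4: IN[B4] = OUT[B3] = {a: ⊤, b: ⊤, c: ⊤, d: 2, e: ⊤, f: ⊤}
Applying B4's transfer function to that IN value gives OUT[B4] (row B4 above).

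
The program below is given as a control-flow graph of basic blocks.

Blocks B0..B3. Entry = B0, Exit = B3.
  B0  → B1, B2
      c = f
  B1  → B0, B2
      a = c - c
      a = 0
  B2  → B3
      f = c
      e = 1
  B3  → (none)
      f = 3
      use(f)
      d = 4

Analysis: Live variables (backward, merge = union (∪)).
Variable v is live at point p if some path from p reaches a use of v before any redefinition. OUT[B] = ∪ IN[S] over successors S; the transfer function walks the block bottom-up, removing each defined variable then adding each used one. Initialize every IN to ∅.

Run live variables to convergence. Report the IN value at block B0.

Answer: {f}

Trace:
Per-block solution:
  B0:  IN={f}  OUT={c, f}
  B1:  IN={c, f}  OUT={c, f}
  B2:  IN={c}  OUT={}
  B3:  IN={}  OUT={}

Merge at B0: OUT[B0] = IN[B1] ⊔ IN[B2] = {c, f}
Applying B0's transfer function to that OUT value gives IN[B0] (row B0 above).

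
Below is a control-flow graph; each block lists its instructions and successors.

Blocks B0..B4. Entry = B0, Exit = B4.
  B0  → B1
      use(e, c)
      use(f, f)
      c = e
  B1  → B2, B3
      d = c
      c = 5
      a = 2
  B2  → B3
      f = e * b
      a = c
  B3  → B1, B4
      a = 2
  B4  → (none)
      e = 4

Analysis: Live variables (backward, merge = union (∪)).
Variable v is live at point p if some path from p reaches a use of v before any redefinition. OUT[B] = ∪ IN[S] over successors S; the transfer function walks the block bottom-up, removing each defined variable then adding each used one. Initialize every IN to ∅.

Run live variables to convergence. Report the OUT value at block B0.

Per-block solution:
  B0: | IN={b, c, e, f} | OUT={b, c, e}
  B1: | IN={b, c, e} | OUT={b, c, e}
  B2: | IN={b, c, e} | OUT={b, c, e}
  B3: | IN={b, c, e} | OUT={b, c, e}
  B4: | IN={} | OUT={}

Merge at B0: OUT[B0] = IN[B1] = {b, c, e}

Answer: {b, c, e}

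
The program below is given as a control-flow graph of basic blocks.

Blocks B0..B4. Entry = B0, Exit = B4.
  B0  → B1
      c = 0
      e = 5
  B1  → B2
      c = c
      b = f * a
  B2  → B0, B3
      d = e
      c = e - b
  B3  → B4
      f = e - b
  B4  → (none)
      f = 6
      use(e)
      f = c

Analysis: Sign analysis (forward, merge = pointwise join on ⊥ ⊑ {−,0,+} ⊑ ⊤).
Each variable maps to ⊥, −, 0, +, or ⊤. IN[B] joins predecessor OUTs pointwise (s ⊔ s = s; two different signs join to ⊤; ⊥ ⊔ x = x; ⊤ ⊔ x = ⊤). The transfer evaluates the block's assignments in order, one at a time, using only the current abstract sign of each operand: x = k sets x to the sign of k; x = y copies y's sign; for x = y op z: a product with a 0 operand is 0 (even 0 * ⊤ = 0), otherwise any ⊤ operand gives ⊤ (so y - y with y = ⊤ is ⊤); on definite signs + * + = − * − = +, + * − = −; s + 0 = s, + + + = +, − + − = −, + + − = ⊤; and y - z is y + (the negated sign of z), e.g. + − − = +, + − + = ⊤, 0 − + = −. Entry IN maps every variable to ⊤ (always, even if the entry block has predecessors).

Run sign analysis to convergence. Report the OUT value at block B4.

Per-block solution:
  B0: | IN=(all ⊤) | OUT={c:0, e:+; rest ⊤}
  B1: | IN={c:0, e:+; rest ⊤} | OUT={c:0, e:+; rest ⊤}
  B2: | IN={c:0, e:+; rest ⊤} | OUT={d:+, e:+; rest ⊤}
  B3: | IN={d:+, e:+; rest ⊤} | OUT={d:+, e:+; rest ⊤}
  B4: | IN={d:+, e:+; rest ⊤} | OUT={d:+, e:+; rest ⊤}

Merge at B4: IN[B4] = OUT[B3] = {a: ⊤, b: ⊤, c: ⊤, d: +, e: +, f: ⊤}
Applying B4's transfer function to that IN value gives OUT[B4] (row B4 above).

Answer: {a: ⊤, b: ⊤, c: ⊤, d: +, e: +, f: ⊤}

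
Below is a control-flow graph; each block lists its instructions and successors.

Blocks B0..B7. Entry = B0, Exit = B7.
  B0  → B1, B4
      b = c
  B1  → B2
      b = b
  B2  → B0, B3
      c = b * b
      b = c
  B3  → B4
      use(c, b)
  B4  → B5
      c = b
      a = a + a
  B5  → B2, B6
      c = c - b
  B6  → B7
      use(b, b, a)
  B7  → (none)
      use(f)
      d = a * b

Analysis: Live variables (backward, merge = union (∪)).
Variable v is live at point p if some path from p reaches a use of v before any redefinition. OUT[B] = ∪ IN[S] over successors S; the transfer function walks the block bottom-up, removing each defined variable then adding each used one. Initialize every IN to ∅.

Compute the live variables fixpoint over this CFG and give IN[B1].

Answer: {a, b, f}

Working:
Converged values:
  B0:   IN={a, c, f}   OUT={a, b, f}
  B1:   IN={a, b, f}   OUT={a, b, f}
  B2:   IN={a, b, f}   OUT={a, b, c, f}
  B3:   IN={a, b, c, f}   OUT={a, b, f}
  B4:   IN={a, b, f}   OUT={a, b, c, f}
  B5:   IN={a, b, c, f}   OUT={a, b, f}
  B6:   IN={a, b, f}   OUT={a, b, f}
  B7:   IN={a, b, f}   OUT={}

Merge at B1: OUT[B1] = IN[B2] = {a, b, f}
Applying B1's transfer function to that OUT value gives IN[B1] (row B1 above).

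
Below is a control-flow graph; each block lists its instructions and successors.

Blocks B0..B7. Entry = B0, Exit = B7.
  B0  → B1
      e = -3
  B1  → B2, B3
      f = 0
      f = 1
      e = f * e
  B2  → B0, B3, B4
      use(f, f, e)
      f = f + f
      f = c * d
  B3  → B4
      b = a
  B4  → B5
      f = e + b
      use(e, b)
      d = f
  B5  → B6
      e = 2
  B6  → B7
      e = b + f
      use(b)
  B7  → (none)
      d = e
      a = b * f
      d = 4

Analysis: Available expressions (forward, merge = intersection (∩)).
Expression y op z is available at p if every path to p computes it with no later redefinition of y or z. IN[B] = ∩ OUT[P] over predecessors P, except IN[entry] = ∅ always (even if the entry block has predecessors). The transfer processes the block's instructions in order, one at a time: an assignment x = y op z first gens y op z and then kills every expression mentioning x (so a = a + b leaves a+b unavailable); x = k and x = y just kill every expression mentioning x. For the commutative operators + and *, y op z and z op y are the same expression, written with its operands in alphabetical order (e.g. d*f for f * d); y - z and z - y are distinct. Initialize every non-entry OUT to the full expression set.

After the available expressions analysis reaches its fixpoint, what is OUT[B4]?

Per-block solution:
  B0:  IN={}  OUT={}
  B1:  IN={}  OUT={}
  B2:  IN={}  OUT={c*d}
  B3:  IN={}  OUT={}
  B4:  IN={}  OUT={b+e}
  B5:  IN={b+e}  OUT={}
  B6:  IN={}  OUT={b+f}
  B7:  IN={b+f}  OUT={b*f, b+f}

Merge at B4: IN[B4] = OUT[B2] ∩ OUT[B3] = {}
Applying B4's transfer function to that IN value gives OUT[B4] (row B4 above).

Answer: {b+e}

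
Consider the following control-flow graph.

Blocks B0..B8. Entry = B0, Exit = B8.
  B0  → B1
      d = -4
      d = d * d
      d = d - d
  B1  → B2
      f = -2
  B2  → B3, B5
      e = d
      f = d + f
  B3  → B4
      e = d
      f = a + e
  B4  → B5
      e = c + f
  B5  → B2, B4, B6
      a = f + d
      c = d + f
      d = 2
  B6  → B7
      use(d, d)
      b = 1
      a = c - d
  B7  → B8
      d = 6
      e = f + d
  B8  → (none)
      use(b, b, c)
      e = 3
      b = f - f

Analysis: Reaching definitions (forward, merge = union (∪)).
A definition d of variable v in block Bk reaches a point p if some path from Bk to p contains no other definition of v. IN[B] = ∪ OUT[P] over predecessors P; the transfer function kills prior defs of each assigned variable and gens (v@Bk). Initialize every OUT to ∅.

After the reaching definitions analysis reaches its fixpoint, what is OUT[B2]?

Converged values:
  B0:   IN={}   OUT={d@B0}
  B1:   IN={d@B0}   OUT={d@B0, f@B1}
  B2:   IN={a@B5, c@B5, d@B0, d@B5, e@B2, e@B4, f@B1, f@B2, f@B3}   OUT={a@B5, c@B5, d@B0, d@B5, e@B2, f@B2}
  B3:   IN={a@B5, c@B5, d@B0, d@B5, e@B2, f@B2}   OUT={a@B5, c@B5, d@B0, d@B5, e@B3, f@B3}
  B4:   IN={a@B5, c@B5, d@B0, d@B5, e@B2, e@B3, e@B4, f@B2, f@B3}   OUT={a@B5, c@B5, d@B0, d@B5, e@B4, f@B2, f@B3}
  B5:   IN={a@B5, c@B5, d@B0, d@B5, e@B2, e@B4, f@B2, f@B3}   OUT={a@B5, c@B5, d@B5, e@B2, e@B4, f@B2, f@B3}
  B6:   IN={a@B5, c@B5, d@B5, e@B2, e@B4, f@B2, f@B3}   OUT={a@B6, b@B6, c@B5, d@B5, e@B2, e@B4, f@B2, f@B3}
  B7:   IN={a@B6, b@B6, c@B5, d@B5, e@B2, e@B4, f@B2, f@B3}   OUT={a@B6, b@B6, c@B5, d@B7, e@B7, f@B2, f@B3}
  B8:   IN={a@B6, b@B6, c@B5, d@B7, e@B7, f@B2, f@B3}   OUT={a@B6, b@B8, c@B5, d@B7, e@B8, f@B2, f@B3}

Merge at B2: IN[B2] = OUT[B1] ⊔ OUT[B5] = {a@B5, c@B5, d@B0, d@B5, e@B2, e@B4, f@B1, f@B2, f@B3}
Applying B2's transfer function to that IN value gives OUT[B2] (row B2 above).

Answer: {a@B5, c@B5, d@B0, d@B5, e@B2, f@B2}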